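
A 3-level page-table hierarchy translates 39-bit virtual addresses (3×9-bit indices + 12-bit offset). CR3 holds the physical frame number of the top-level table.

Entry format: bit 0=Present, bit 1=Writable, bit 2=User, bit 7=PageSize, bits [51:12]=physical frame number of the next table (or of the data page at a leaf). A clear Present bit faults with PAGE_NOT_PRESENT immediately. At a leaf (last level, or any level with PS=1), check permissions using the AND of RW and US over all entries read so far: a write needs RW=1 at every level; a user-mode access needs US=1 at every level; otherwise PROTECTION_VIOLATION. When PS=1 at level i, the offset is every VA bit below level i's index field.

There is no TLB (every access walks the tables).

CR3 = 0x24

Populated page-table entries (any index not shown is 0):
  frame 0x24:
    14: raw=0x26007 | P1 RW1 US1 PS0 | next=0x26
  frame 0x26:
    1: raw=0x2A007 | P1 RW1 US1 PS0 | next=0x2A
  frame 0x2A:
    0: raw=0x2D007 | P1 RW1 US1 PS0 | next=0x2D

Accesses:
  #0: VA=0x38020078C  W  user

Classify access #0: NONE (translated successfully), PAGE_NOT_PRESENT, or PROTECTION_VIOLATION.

Per-access translation:
#0 VA=0x38020078C (w,user):
  [0] read 0x24 idx=14: raw=0x26007 flags P=1 W=1 U=1 S=0
  [1] read 0x26 idx=1: raw=0x2A007 flags P=1 W=1 U=1 S=0
  [2] read 0x2A idx=0: raw=0x2D007 flags P=1 W=1 U=1 S=0
  ✓ 0x2D78C  — 3 lookups

Access #0 fault: NONE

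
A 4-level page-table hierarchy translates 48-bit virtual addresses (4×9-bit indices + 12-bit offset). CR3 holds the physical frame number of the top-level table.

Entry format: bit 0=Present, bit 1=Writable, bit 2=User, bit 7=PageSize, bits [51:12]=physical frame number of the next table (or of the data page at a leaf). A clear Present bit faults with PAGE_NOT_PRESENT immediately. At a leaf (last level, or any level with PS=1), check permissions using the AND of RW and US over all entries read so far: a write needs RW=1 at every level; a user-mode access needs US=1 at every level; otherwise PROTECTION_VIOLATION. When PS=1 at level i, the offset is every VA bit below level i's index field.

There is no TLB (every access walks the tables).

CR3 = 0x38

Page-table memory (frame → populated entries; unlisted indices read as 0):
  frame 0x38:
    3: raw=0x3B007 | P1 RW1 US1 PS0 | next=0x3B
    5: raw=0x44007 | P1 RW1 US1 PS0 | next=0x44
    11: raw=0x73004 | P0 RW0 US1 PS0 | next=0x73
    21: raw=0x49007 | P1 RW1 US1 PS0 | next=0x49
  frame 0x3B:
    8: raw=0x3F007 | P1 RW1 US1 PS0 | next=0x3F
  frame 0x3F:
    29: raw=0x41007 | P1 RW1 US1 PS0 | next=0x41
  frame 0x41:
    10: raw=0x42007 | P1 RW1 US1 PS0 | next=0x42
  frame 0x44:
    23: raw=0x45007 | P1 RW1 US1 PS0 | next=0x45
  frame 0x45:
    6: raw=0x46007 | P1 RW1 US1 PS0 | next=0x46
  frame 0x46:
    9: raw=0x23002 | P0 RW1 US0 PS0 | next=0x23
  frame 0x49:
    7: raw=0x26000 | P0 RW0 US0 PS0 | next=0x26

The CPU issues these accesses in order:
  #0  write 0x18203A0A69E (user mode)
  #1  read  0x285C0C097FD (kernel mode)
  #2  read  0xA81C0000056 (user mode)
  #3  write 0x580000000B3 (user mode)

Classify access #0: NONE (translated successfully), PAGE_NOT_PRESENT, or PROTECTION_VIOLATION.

Walk each access:
#0 VA=0x18203A0A69E (w,user):
  lvl0: tbl 0x38, slot 3 ⇒ 0x3B007 (P1/RW1/US1/PS0)
  lvl1: tbl 0x3B, slot 8 ⇒ 0x3F007 (P1/RW1/US1/PS0)
  lvl2: tbl 0x3F, slot 29 ⇒ 0x41007 (P1/RW1/US1/PS0)
  lvl3: tbl 0x41, slot 10 ⇒ 0x42007 (P1/RW1/US1/PS0)
  ⇒ phys 0x4269E  [4 reads]
#1 VA=0x285C0C097FD (r,kernel):
  lvl0: tbl 0x38, slot 5 ⇒ 0x44007 (P1/RW1/US1/PS0)
  lvl1: tbl 0x44, slot 23 ⇒ 0x45007 (P1/RW1/US1/PS0)
  lvl2: tbl 0x45, slot 6 ⇒ 0x46007 (P1/RW1/US1/PS0)
  lvl3: tbl 0x46, slot 9 ⇒ 0x23002 (P0/RW1/US0/PS0)
  ✗ PAGE_NOT_PRESENT  [4 reads]
#2 VA=0xA81C0000056 (r,user):
  lvl0: tbl 0x38, slot 21 ⇒ 0x49007 (P1/RW1/US1/PS0)
  lvl1: tbl 0x49, slot 7 ⇒ 0x26000 (P0/RW0/US0/PS0)
  ✗ PAGE_NOT_PRESENT  [2 reads]
#3 VA=0x580000000B3 (w,user):
  lvl0: tbl 0x38, slot 11 ⇒ 0x73004 (P0/RW0/US1/PS0)
  ✗ PAGE_NOT_PRESENT  [1 reads]

Access #0 fault: NONE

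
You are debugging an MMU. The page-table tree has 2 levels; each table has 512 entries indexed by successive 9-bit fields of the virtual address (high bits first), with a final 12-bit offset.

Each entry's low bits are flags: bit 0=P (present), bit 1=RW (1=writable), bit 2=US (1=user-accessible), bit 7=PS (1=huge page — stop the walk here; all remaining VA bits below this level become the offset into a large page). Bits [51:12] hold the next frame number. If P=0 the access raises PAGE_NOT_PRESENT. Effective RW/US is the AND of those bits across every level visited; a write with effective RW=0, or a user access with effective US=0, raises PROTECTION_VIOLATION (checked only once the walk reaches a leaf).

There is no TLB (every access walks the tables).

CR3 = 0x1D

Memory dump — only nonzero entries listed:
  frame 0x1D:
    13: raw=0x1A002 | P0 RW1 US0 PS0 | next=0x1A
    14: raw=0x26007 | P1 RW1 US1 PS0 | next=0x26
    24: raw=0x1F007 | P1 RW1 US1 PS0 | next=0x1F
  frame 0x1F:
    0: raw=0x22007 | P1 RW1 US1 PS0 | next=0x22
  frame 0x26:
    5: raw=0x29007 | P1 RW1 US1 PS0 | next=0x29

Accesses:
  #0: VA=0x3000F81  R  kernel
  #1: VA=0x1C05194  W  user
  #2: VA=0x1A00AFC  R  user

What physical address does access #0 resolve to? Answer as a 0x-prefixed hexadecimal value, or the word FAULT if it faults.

Walk each access:
#0 VA=0x3000F81 (r,kernel):
  lvl0: tbl 0x1D, slot 24 ⇒ 0x1F007 (P1/RW1/US1/PS0)
  lvl1: tbl 0x1F, slot 0 ⇒ 0x22007 (P1/RW1/US1/PS0)
  → PA=0x22F81  (2 entries read)
#1 VA=0x1C05194 (w,user):
  lvl0: tbl 0x1D, slot 14 ⇒ 0x26007 (P1/RW1/US1/PS0)
  lvl1: tbl 0x26, slot 5 ⇒ 0x29007 (P1/RW1/US1/PS0)
  → PA=0x29194  (2 entries read)
#2 VA=0x1A00AFC (r,user):
  lvl0: tbl 0x1D, slot 13 ⇒ 0x1A002 (P0/RW1/US0/PS0)
  ⇒ fault: PAGE_NOT_PRESENT  — 1 lookups

Access #0 PA: 0x22F81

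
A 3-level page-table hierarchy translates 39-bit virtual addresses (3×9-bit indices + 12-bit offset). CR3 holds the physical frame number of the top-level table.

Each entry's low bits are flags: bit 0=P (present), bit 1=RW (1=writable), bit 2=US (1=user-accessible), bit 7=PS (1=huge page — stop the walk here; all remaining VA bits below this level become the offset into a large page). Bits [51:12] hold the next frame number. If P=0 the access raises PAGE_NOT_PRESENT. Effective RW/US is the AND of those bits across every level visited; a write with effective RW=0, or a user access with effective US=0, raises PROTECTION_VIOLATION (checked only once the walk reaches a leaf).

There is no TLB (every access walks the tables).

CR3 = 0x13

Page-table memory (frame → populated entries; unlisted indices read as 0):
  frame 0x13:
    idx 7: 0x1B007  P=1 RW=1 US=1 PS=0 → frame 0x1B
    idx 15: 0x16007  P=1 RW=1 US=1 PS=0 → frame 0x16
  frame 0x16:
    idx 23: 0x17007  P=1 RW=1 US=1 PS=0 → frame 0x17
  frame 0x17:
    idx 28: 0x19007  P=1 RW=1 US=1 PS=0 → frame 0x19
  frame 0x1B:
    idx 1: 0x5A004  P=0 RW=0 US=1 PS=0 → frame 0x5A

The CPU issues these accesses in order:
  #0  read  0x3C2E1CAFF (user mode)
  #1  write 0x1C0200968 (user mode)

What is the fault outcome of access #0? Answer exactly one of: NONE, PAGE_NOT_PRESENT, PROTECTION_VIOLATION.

Trace:
#0 VA=0x3C2E1CAFF (r,user):
  [0] read 0x13 idx=15: raw=0x16007 flags P=1 W=1 U=1 S=0
  [1] read 0x16 idx=23: raw=0x17007 flags P=1 W=1 U=1 S=0
  [2] read 0x17 idx=28: raw=0x19007 flags P=1 W=1 U=1 S=0
  ⇒ phys 0x19AFF  [3 reads]
#1 VA=0x1C0200968 (w,user):
  [0] read 0x13 idx=7: raw=0x1B007 flags P=1 W=1 U=1 S=0
  [1] read 0x1B idx=1: raw=0x5A004 flags P=0 W=0 U=1 S=0
  → PAGE_NOT_PRESENT  (2 entries read)

Access #0 fault: NONE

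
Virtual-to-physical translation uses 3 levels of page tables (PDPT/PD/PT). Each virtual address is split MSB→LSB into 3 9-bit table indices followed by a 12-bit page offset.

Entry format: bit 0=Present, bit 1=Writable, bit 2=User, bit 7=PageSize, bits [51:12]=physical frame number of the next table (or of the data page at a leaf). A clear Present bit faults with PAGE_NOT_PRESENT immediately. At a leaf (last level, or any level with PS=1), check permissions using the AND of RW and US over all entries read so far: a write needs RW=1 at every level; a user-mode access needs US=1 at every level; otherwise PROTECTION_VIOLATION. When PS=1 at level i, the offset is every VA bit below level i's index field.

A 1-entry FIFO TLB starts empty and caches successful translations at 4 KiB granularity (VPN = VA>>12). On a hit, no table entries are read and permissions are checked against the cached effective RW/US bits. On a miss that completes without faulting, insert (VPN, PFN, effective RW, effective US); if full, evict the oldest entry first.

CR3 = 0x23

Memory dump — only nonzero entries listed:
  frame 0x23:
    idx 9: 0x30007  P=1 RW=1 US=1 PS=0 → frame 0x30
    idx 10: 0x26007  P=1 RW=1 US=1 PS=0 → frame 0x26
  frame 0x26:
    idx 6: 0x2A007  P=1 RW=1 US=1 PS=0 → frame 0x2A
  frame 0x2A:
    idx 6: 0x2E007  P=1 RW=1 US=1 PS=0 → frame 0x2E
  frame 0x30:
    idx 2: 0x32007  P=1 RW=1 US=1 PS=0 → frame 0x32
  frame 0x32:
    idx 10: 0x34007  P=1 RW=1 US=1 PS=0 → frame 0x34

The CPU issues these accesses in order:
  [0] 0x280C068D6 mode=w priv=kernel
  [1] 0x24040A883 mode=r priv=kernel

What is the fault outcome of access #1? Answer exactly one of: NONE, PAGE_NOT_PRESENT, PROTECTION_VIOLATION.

Per-access translation:
#0 VA=0x280C068D6 (w,kernel):
  L0: frame=0x23 idx=10 entry=0x26007 [P=1 RW=1 US=1 PS=0]
  L1: frame=0x26 idx=6 entry=0x2A007 [P=1 RW=1 US=1 PS=0]
  L2: frame=0x2A idx=6 entry=0x2E007 [P=1 RW=1 US=1 PS=0]
  ⇒ phys 0x2E8D6  [3 reads]
#1 VA=0x24040A883 (r,kernel):
  L0: frame=0x23 idx=9 entry=0x30007 [P=1 RW=1 US=1 PS=0]
  L1: frame=0x30 idx=2 entry=0x32007 [P=1 RW=1 US=1 PS=0]
  L2: frame=0x32 idx=10 entry=0x34007 [P=1 RW=1 US=1 PS=0]
  ⇒ phys 0x34883  [3 reads]

Access #1 fault: NONE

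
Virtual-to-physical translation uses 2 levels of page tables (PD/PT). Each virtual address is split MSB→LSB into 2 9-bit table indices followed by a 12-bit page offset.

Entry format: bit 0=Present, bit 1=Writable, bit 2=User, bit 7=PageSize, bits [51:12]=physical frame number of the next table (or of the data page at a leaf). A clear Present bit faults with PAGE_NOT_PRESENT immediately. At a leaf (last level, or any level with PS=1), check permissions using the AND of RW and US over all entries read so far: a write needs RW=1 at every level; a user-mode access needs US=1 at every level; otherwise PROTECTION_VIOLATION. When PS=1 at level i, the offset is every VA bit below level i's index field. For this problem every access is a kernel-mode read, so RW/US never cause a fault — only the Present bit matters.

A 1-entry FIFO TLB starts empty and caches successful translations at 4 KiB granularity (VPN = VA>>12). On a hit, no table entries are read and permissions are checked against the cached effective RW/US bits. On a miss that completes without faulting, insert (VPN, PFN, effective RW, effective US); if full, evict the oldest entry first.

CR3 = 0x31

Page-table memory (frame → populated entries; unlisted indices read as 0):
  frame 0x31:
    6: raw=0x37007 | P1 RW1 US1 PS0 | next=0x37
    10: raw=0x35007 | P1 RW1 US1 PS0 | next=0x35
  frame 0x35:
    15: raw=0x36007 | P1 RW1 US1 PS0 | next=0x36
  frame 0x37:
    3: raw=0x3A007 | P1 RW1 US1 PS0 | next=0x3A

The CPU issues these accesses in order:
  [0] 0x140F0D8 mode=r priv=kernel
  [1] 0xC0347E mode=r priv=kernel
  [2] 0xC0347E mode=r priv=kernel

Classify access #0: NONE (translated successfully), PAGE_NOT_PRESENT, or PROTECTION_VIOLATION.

Per-access translation:
#0 VA=0x140F0D8 (r,kernel):
  lvl0: tbl 0x31, slot 10 ⇒ 0x35007 (P1/RW1/US1/PS0)
  lvl1: tbl 0x35, slot 15 ⇒ 0x36007 (P1/RW1/US1/PS0)
  ✓ 0x360D8  — 2 lookups
#1 VA=0xC0347E (r,kernel):
  lvl0: tbl 0x31, slot 6 ⇒ 0x37007 (P1/RW1/US1/PS0)
  lvl1: tbl 0x37, slot 3 ⇒ 0x3A007 (P1/RW1/US1/PS0)
  ✓ 0x3A47E  — 2 lookups
#2 VA=0xC0347E (r,kernel):
  TLB hit vpn=0xC03 → PA=0x3A47E

Access #0 fault: NONE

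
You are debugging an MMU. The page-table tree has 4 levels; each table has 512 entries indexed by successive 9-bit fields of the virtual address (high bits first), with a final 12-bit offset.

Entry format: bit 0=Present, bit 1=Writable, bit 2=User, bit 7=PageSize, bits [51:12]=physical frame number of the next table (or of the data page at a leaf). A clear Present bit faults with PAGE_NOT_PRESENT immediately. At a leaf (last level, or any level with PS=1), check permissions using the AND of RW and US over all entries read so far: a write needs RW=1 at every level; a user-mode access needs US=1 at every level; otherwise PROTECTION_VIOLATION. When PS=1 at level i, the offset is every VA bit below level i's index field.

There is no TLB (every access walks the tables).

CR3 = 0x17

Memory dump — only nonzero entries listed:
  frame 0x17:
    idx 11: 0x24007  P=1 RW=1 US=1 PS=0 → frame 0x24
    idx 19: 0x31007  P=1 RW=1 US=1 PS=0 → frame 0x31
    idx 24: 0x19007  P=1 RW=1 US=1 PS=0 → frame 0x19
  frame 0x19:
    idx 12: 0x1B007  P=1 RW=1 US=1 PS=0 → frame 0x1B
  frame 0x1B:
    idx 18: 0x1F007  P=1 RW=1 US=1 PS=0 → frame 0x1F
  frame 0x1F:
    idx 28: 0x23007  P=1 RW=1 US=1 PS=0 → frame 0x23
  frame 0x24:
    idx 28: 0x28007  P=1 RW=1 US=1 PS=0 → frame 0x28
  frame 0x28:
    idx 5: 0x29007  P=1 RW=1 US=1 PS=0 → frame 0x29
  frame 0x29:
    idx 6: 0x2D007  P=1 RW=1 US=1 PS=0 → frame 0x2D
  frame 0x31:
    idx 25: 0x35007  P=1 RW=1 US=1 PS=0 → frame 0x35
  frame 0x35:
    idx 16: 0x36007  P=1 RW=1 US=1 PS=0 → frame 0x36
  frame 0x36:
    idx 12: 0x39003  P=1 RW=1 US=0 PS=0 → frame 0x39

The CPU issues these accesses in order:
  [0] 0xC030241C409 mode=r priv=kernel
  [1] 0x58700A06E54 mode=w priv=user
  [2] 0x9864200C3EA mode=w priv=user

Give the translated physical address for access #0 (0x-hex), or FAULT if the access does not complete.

Per-access translation:
#0 VA=0xC030241C409 (r,kernel):
  [0] read 0x17 idx=24: raw=0x19007 flags P=1 W=1 U=1 S=0
  [1] read 0x19 idx=12: raw=0x1B007 flags P=1 W=1 U=1 S=0
  [2] read 0x1B idx=18: raw=0x1F007 flags P=1 W=1 U=1 S=0
  [3] read 0x1F idx=28: raw=0x23007 flags P=1 W=1 U=1 S=0
  ⇒ phys 0x23409  [4 reads]
#1 VA=0x58700A06E54 (w,user):
  [0] read 0x17 idx=11: raw=0x24007 flags P=1 W=1 U=1 S=0
  [1] read 0x24 idx=28: raw=0x28007 flags P=1 W=1 U=1 S=0
  [2] read 0x28 idx=5: raw=0x29007 flags P=1 W=1 U=1 S=0
  [3] read 0x29 idx=6: raw=0x2D007 flags P=1 W=1 U=1 S=0
  ⇒ phys 0x2DE54  [4 reads]
#2 VA=0x9864200C3EA (w,user):
  [0] read 0x17 idx=19: raw=0x31007 flags P=1 W=1 U=1 S=0
  [1] read 0x31 idx=25: raw=0x35007 flags P=1 W=1 U=1 S=0
  [2] read 0x35 idx=16: raw=0x36007 flags P=1 W=1 U=1 S=0
  [3] read 0x36 idx=12: raw=0x39003 flags P=1 W=1 U=0 S=0
  → PROTECTION_VIOLATION  (4 entries read)

Access #0 PA: 0x23409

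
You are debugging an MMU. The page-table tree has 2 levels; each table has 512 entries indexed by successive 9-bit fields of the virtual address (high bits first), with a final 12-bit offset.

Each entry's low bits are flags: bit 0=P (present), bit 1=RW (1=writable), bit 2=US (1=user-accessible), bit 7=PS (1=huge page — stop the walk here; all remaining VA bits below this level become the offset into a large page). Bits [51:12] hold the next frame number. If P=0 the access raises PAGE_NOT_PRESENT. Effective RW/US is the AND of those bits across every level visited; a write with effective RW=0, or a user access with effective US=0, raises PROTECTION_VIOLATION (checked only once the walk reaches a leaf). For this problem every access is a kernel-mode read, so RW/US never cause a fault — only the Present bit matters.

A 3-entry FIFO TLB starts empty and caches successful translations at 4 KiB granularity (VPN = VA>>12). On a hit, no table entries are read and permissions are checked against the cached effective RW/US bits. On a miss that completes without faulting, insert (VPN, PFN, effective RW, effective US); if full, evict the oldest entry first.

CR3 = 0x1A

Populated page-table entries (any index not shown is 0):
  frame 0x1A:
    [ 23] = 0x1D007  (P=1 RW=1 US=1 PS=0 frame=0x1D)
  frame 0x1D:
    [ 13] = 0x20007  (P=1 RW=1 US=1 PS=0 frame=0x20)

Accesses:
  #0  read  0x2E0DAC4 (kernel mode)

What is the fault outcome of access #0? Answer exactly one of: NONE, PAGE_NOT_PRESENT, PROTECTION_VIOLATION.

Trace:
#0 VA=0x2E0DAC4 (r,kernel):
  L0 @0x1A[23] → 0x1D007  P=1,RW=1,US=1,PS=0
  L1 @0x1D[13] → 0x20007  P=1,RW=1,US=1,PS=0
  ⇒ phys 0x20AC4  [2 reads]

Access #0 fault: NONE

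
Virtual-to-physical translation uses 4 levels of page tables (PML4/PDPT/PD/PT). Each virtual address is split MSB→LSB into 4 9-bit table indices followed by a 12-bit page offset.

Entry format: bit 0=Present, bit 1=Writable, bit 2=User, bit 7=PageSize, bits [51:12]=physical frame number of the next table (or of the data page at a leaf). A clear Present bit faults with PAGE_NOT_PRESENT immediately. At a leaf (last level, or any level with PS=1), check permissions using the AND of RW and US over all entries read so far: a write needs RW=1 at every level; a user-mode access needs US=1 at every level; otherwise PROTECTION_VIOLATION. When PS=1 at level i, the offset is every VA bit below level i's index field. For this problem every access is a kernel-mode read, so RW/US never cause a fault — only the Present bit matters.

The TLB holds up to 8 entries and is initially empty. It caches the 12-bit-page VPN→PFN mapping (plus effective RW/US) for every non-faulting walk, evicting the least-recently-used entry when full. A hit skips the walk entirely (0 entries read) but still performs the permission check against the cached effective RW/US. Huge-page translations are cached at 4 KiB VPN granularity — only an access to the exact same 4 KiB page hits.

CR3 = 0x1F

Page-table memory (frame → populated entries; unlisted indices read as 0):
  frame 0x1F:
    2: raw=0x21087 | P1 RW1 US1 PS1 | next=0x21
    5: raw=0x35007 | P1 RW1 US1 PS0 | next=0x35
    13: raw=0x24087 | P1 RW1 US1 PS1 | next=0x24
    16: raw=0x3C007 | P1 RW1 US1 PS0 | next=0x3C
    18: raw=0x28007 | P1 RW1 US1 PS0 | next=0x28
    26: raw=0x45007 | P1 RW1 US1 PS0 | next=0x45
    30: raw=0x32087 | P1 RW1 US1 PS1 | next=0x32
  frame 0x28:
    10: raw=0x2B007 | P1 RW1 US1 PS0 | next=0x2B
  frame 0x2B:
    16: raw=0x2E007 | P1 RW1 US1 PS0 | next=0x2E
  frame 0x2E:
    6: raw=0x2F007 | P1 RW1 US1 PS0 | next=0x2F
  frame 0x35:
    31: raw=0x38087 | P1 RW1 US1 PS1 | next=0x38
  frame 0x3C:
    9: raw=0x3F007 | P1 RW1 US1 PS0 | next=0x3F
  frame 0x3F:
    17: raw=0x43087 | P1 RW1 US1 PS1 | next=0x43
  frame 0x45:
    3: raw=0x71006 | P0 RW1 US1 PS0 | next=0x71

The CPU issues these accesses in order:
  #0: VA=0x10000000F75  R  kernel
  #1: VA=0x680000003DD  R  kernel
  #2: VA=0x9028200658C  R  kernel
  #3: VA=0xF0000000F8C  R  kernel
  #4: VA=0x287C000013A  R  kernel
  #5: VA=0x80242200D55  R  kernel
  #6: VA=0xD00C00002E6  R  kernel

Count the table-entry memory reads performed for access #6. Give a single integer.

Walk each access:
#0 VA=0x10000000F75 (r,kernel):
  L0 @0x1F[2] → 0x21087  P=1,RW=1,US=1,PS=1
  → PA=0x21F75 (huge @L0)  (1 entries read)
#1 VA=0x680000003DD (r,kernel):
  L0 @0x1F[13] → 0x24087  P=1,RW=1,US=1,PS=1
  → PA=0x243DD (huge @L0)  (1 entries read)
#2 VA=0x9028200658C (r,kernel):
  L0 @0x1F[18] → 0x28007  P=1,RW=1,US=1,PS=0
  L1 @0x28[10] → 0x2B007  P=1,RW=1,US=1,PS=0
  L2 @0x2B[16] → 0x2E007  P=1,RW=1,US=1,PS=0
  L3 @0x2E[6] → 0x2F007  P=1,RW=1,US=1,PS=0
  → PA=0x2F58C  (4 entries read)
#3 VA=0xF0000000F8C (r,kernel):
  L0 @0x1F[30] → 0x32087  P=1,RW=1,US=1,PS=1
  → PA=0x32F8C (huge @L0)  (1 entries read)
#4 VA=0x287C000013A (r,kernel):
  L0 @0x1F[5] → 0x35007  P=1,RW=1,US=1,PS=0
  L1 @0x35[31] → 0x38087  P=1,RW=1,US=1,PS=1
  → PA=0x3813A (huge @L1)  (2 entries read)
#5 VA=0x80242200D55 (r,kernel):
  L0 @0x1F[16] → 0x3C007  P=1,RW=1,US=1,PS=0
  L1 @0x3C[9] → 0x3F007  P=1,RW=1,US=1,PS=0
  L2 @0x3F[17] → 0x43087  P=1,RW=1,US=1,PS=1
  → PA=0x43D55 (huge @L2)  (3 entries read)
#6 VA=0xD00C00002E6 (r,kernel):
  L0 @0x1F[26] → 0x45007  P=1,RW=1,US=1,PS=0
  L1 @0x45[3] → 0x71006  P=0,RW=1,US=1,PS=0
  ⇒ fault: PAGE_NOT_PRESENT  — 2 lookups

Entries read for #6: 2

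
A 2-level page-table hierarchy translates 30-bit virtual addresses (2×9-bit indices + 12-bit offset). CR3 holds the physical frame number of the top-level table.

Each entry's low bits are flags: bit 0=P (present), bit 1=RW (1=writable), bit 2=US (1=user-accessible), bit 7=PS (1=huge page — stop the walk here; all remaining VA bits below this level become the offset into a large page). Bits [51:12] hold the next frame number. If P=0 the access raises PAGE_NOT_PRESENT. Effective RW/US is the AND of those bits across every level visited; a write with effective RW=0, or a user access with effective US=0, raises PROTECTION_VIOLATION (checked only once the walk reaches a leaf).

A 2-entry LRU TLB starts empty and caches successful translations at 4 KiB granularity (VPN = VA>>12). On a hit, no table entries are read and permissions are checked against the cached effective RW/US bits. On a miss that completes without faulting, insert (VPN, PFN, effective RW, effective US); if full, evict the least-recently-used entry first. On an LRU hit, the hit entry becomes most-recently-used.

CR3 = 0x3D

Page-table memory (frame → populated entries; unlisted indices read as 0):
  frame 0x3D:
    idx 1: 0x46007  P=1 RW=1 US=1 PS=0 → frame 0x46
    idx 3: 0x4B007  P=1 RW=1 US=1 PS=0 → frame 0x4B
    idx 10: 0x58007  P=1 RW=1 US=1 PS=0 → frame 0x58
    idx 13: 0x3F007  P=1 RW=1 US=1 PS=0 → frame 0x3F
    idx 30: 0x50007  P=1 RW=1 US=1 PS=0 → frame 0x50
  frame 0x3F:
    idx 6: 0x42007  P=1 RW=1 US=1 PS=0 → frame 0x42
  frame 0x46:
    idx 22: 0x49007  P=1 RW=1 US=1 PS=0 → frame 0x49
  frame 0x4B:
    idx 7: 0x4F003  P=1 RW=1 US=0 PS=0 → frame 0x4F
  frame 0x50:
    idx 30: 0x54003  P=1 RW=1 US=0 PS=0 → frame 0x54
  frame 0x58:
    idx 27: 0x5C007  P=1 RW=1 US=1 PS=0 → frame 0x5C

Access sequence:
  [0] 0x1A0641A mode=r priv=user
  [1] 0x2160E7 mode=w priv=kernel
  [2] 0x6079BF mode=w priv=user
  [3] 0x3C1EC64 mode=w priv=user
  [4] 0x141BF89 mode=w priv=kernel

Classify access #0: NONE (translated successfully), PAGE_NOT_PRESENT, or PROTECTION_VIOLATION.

Per-access translation:
#0 VA=0x1A0641A (r,user):
  [0] read 0x3D idx=13: raw=0x3F007 flags P=1 W=1 U=1 S=0
  [1] read 0x3F idx=6: raw=0x42007 flags P=1 W=1 U=1 S=0
  ✓ 0x4241A  — 2 lookups
#1 VA=0x2160E7 (w,kernel):
  [0] read 0x3D idx=1: raw=0x46007 flags P=1 W=1 U=1 S=0
  [1] read 0x46 idx=22: raw=0x49007 flags P=1 W=1 U=1 S=0
  ✓ 0x490E7  — 2 lookups
#2 VA=0x6079BF (w,user):
  [0] read 0x3D idx=3: raw=0x4B007 flags P=1 W=1 U=1 S=0
  [1] read 0x4B idx=7: raw=0x4F003 flags P=1 W=1 U=0 S=0
  ✗ PROTECTION_VIOLATION  [2 reads]
#3 VA=0x3C1EC64 (w,user):
  [0] read 0x3D idx=30: raw=0x50007 flags P=1 W=1 U=1 S=0
  [1] read 0x50 idx=30: raw=0x54003 flags P=1 W=1 U=0 S=0
  ✗ PROTECTION_VIOLATION  [2 reads]
#4 VA=0x141BF89 (w,kernel):
  [0] read 0x3D idx=10: raw=0x58007 flags P=1 W=1 U=1 S=0
  [1] read 0x58 idx=27: raw=0x5C007 flags P=1 W=1 U=1 S=0
  ✓ 0x5CF89  — 2 lookups

Access #0 fault: NONE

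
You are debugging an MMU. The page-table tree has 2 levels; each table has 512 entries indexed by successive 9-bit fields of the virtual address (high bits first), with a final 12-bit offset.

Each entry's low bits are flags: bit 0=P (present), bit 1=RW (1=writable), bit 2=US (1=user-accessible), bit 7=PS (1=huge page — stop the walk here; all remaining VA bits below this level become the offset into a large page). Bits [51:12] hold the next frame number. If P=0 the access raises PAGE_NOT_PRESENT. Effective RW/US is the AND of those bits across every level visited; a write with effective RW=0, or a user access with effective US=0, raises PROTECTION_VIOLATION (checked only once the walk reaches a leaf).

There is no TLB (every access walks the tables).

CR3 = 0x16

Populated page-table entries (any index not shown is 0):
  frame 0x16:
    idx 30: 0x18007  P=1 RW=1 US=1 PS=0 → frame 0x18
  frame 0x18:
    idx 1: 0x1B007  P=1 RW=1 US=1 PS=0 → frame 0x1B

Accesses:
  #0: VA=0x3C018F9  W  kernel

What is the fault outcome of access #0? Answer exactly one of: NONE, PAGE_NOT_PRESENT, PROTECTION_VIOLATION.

Trace:
#0 VA=0x3C018F9 (w,kernel):
  lvl0: tbl 0x16, slot 30 ⇒ 0x18007 (P1/RW1/US1/PS0)
  lvl1: tbl 0x18, slot 1 ⇒ 0x1B007 (P1/RW1/US1/PS0)
  → PA=0x1B8F9  (2 entries read)

Access #0 fault: NONE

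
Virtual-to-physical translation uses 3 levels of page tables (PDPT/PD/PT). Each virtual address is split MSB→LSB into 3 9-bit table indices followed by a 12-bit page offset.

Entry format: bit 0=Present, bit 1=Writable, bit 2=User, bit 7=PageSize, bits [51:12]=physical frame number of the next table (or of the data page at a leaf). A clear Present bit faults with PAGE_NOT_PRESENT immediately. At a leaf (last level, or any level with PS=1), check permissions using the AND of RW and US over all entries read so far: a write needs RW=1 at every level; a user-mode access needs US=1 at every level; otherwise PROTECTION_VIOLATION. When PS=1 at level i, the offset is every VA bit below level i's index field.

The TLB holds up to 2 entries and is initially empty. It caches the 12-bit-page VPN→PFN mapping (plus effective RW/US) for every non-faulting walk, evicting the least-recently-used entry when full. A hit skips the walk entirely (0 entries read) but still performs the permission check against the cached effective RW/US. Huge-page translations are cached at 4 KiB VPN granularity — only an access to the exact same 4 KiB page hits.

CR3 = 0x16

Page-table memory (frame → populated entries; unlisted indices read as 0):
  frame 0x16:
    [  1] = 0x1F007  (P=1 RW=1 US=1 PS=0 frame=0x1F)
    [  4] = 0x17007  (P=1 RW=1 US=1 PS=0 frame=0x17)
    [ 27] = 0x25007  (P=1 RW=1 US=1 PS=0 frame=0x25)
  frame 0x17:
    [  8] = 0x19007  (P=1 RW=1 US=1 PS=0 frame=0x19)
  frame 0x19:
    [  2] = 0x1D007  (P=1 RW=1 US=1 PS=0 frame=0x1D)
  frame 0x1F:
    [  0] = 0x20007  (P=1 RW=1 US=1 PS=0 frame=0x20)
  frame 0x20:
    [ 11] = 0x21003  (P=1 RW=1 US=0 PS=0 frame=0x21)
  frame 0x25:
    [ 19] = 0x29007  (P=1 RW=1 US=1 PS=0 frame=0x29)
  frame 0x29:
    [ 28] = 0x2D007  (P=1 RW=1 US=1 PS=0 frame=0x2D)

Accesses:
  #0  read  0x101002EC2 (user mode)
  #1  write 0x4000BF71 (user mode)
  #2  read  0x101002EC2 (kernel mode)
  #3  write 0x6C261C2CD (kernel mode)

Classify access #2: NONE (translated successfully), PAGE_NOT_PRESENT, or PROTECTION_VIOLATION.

Walk each access:
#0 VA=0x101002EC2 (r,user):
  L0 @0x16[4] → 0x17007  P=1,RW=1,US=1,PS=0
  L1 @0x17[8] → 0x19007  P=1,RW=1,US=1,PS=0
  L2 @0x19[2] → 0x1D007  P=1,RW=1,US=1,PS=0
  ✓ 0x1DEC2  — 3 lookups
#1 VA=0x4000BF71 (w,user):
  L0 @0x16[1] → 0x1F007  P=1,RW=1,US=1,PS=0
  L1 @0x1F[0] → 0x20007  P=1,RW=1,US=1,PS=0
  L2 @0x20[11] → 0x21003  P=1,RW=1,US=0,PS=0
  ✗ PROTECTION_VIOLATION  [3 reads]
#2 VA=0x101002EC2 (r,kernel):
  TLB hit vpn=0x101002 → PA=0x1DEC2
#3 VA=0x6C261C2CD (w,kernel):
  L0 @0x16[27] → 0x25007  P=1,RW=1,US=1,PS=0
  L1 @0x25[19] → 0x29007  P=1,RW=1,US=1,PS=0
  L2 @0x29[28] → 0x2D007  P=1,RW=1,US=1,PS=0
  ✓ 0x2D2CD  — 3 lookups

Access #2 fault: NONE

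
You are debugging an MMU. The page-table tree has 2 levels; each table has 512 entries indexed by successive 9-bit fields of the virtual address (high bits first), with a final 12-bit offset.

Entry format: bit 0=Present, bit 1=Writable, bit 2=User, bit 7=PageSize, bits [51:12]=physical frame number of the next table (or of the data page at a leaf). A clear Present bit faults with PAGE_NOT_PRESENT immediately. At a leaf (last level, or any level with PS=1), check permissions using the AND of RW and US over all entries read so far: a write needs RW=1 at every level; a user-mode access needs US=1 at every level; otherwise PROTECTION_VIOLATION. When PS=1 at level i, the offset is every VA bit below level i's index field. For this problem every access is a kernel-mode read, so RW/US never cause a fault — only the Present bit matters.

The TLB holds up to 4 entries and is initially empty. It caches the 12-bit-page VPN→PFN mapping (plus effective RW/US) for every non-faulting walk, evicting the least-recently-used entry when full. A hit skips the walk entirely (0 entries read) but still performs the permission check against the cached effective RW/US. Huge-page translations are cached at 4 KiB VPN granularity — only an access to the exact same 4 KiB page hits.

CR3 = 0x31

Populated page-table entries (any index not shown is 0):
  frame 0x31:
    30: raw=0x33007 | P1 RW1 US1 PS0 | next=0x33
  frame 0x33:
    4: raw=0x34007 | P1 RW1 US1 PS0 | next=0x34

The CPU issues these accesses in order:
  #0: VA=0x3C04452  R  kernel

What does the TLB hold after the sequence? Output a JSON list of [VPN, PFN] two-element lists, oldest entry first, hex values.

Walk each access:
#0 VA=0x3C04452 (r,kernel):
  L0: frame=0x31 idx=30 entry=0x33007 [P=1 RW=1 US=1 PS=0]
  L1: frame=0x33 idx=4 entry=0x34007 [P=1 RW=1 US=1 PS=0]
  ⇒ phys 0x34452  [2 reads]

TLB: [["0x3C04", "0x34"]]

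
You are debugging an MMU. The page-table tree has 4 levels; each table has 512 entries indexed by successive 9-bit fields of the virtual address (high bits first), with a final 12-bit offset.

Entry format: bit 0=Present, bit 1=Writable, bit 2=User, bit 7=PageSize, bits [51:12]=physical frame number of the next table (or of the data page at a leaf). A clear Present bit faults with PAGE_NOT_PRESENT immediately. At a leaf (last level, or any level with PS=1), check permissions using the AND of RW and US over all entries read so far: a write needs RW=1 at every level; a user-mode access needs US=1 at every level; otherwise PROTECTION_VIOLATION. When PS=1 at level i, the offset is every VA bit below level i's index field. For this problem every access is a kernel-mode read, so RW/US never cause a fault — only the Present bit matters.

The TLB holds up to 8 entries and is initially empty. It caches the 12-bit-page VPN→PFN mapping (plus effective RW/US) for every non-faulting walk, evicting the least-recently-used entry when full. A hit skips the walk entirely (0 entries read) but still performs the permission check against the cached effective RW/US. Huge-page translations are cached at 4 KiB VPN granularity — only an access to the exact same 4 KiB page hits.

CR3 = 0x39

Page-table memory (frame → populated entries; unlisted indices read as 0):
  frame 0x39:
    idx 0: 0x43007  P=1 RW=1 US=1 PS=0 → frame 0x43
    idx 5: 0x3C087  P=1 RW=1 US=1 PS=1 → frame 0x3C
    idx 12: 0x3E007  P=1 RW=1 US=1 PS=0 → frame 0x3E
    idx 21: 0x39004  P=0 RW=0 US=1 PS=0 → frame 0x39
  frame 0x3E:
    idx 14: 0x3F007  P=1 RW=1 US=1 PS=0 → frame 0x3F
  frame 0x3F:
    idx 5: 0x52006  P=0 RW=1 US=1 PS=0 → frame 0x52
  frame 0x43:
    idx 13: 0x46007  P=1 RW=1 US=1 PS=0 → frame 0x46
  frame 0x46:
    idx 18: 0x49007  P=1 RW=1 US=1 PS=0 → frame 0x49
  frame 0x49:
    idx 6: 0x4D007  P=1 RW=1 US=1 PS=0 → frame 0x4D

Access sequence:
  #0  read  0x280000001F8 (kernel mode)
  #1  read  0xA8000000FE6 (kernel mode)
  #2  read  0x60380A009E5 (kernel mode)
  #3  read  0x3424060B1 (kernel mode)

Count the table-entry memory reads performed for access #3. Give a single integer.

Per-access translation:
#0 VA=0x280000001F8 (r,kernel):
  [0] read 0x39 idx=5: raw=0x3C087 flags P=1 W=1 U=1 S=1
  → PA=0x3C1F8 (huge @L0)  (1 entries read)
#1 VA=0xA8000000FE6 (r,kernel):
  [0] read 0x39 idx=21: raw=0x39004 flags P=0 W=0 U=1 S=0
  → PAGE_NOT_PRESENT  (1 entries read)
#2 VA=0x60380A009E5 (r,kernel):
  [0] read 0x39 idx=12: raw=0x3E007 flags P=1 W=1 U=1 S=0
  [1] read 0x3E idx=14: raw=0x3F007 flags P=1 W=1 U=1 S=0
  [2] read 0x3F idx=5: raw=0x52006 flags P=0 W=1 U=1 S=0
  → PAGE_NOT_PRESENT  (3 entries read)
#3 VA=0x3424060B1 (r,kernel):
  [0] read 0x39 idx=0: raw=0x43007 flags P=1 W=1 U=1 S=0
  [1] read 0x43 idx=13: raw=0x46007 flags P=1 W=1 U=1 S=0
  [2] read 0x46 idx=18: raw=0x49007 flags P=1 W=1 U=1 S=0
  [3] read 0x49 idx=6: raw=0x4D007 flags P=1 W=1 U=1 S=0
  → PA=0x4D0B1  (4 entries read)

Entries read for #3: 4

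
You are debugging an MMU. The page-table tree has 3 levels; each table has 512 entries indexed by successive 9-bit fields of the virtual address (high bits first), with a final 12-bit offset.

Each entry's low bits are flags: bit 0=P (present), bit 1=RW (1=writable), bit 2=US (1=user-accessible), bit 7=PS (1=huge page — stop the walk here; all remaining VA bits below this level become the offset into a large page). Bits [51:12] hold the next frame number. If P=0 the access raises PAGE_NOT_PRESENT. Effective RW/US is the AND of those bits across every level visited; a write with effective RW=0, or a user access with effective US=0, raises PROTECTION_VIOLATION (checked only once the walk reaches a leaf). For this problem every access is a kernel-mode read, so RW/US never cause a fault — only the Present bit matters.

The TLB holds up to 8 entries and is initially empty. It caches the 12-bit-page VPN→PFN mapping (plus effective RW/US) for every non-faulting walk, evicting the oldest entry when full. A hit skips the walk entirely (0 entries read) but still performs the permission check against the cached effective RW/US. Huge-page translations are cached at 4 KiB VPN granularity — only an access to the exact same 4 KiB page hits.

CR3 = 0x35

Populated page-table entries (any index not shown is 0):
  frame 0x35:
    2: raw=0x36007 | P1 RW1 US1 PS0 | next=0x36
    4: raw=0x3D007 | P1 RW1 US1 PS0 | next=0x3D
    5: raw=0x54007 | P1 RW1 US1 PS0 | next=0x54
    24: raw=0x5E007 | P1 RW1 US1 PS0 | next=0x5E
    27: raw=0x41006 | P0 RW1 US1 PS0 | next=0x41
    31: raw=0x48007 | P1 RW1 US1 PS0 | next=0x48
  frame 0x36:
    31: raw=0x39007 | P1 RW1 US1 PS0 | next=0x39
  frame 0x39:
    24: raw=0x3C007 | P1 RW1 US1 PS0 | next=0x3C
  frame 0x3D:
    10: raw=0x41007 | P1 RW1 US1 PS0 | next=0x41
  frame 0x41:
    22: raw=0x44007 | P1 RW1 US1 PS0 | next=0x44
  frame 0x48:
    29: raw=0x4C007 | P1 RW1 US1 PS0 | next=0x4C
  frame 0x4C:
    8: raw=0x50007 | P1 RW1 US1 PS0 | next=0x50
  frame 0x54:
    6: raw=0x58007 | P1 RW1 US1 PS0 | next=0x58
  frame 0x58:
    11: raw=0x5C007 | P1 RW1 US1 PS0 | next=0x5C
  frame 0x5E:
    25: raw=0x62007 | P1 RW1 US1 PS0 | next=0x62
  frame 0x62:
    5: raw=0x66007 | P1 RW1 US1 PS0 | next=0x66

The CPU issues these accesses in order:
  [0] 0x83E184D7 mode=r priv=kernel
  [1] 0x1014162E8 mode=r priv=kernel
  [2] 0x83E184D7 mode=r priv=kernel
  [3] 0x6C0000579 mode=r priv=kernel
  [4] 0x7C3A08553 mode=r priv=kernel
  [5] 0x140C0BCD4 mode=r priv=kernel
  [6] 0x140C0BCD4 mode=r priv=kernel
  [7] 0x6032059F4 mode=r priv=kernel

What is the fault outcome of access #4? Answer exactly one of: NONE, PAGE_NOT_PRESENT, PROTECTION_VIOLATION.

Trace:
#0 VA=0x83E184D7 (r,kernel):
  lvl0: tbl 0x35, slot 2 ⇒ 0x36007 (P1/RW1/US1/PS0)
  lvl1: tbl 0x36, slot 31 ⇒ 0x39007 (P1/RW1/US1/PS0)
  lvl2: tbl 0x39, slot 24 ⇒ 0x3C007 (P1/RW1/US1/PS0)
  → PA=0x3C4D7  (3 entries read)
#1 VA=0x1014162E8 (r,kernel):
  lvl0: tbl 0x35, slot 4 ⇒ 0x3D007 (P1/RW1/US1/PS0)
  lvl1: tbl 0x3D, slot 10 ⇒ 0x41007 (P1/RW1/US1/PS0)
  lvl2: tbl 0x41, slot 22 ⇒ 0x44007 (P1/RW1/US1/PS0)
  → PA=0x442E8  (3 entries read)
#2 VA=0x83E184D7 (r,kernel):
  TLB hit vpn=0x83E18 → PA=0x3C4D7
#3 VA=0x6C0000579 (r,kernel):
  lvl0: tbl 0x35, slot 27 ⇒ 0x41006 (P0/RW1/US1/PS0)
  → PAGE_NOT_PRESENT  (1 entries read)
#4 VA=0x7C3A08553 (r,kernel):
  lvl0: tbl 0x35, slot 31 ⇒ 0x48007 (P1/RW1/US1/PS0)
  lvl1: tbl 0x48, slot 29 ⇒ 0x4C007 (P1/RW1/US1/PS0)
  lvl2: tbl 0x4C, slot 8 ⇒ 0x50007 (P1/RW1/US1/PS0)
  → PA=0x50553  (3 entries read)
#5 VA=0x140C0BCD4 (r,kernel):
  lvl0: tbl 0x35, slot 5 ⇒ 0x54007 (P1/RW1/US1/PS0)
  lvl1: tbl 0x54, slot 6 ⇒ 0x58007 (P1/RW1/US1/PS0)
  lvl2: tbl 0x58, slot 11 ⇒ 0x5C007 (P1/RW1/US1/PS0)
  → PA=0x5CCD4  (3 entries read)
#6 VA=0x140C0BCD4 (r,kernel):
  TLB hit vpn=0x140C0B → PA=0x5CCD4
#7 VA=0x6032059F4 (r,kernel):
  lvl0: tbl 0x35, slot 24 ⇒ 0x5E007 (P1/RW1/US1/PS0)
  lvl1: tbl 0x5E, slot 25 ⇒ 0x62007 (P1/RW1/US1/PS0)
  lvl2: tbl 0x62, slot 5 ⇒ 0x66007 (P1/RW1/US1/PS0)
  → PA=0x669F4  (3 entries read)

Access #4 fault: NONE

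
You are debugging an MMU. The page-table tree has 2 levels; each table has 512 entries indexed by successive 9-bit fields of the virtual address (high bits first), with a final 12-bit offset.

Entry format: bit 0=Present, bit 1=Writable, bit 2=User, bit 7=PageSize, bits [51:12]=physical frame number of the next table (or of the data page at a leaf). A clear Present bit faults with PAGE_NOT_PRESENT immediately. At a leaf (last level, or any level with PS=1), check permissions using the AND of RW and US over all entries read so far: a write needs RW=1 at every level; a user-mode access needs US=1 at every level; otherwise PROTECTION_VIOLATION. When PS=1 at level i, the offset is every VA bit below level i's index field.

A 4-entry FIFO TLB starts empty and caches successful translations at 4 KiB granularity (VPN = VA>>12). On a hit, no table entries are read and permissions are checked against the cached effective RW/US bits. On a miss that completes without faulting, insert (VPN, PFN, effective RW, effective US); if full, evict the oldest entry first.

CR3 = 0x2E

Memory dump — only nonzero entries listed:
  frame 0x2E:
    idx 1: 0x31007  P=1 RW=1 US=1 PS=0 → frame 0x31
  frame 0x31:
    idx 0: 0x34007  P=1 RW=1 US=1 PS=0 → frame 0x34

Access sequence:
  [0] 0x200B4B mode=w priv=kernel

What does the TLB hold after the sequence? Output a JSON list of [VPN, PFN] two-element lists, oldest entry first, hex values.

Trace:
#0 VA=0x200B4B (w,kernel):
  [0] read 0x2E idx=1: raw=0x31007 flags P=1 W=1 U=1 S=0
  [1] read 0x31 idx=0: raw=0x34007 flags P=1 W=1 U=1 S=0
  ⇒ phys 0x34B4B  [2 reads]

TLB: [["0x200", "0x34"]]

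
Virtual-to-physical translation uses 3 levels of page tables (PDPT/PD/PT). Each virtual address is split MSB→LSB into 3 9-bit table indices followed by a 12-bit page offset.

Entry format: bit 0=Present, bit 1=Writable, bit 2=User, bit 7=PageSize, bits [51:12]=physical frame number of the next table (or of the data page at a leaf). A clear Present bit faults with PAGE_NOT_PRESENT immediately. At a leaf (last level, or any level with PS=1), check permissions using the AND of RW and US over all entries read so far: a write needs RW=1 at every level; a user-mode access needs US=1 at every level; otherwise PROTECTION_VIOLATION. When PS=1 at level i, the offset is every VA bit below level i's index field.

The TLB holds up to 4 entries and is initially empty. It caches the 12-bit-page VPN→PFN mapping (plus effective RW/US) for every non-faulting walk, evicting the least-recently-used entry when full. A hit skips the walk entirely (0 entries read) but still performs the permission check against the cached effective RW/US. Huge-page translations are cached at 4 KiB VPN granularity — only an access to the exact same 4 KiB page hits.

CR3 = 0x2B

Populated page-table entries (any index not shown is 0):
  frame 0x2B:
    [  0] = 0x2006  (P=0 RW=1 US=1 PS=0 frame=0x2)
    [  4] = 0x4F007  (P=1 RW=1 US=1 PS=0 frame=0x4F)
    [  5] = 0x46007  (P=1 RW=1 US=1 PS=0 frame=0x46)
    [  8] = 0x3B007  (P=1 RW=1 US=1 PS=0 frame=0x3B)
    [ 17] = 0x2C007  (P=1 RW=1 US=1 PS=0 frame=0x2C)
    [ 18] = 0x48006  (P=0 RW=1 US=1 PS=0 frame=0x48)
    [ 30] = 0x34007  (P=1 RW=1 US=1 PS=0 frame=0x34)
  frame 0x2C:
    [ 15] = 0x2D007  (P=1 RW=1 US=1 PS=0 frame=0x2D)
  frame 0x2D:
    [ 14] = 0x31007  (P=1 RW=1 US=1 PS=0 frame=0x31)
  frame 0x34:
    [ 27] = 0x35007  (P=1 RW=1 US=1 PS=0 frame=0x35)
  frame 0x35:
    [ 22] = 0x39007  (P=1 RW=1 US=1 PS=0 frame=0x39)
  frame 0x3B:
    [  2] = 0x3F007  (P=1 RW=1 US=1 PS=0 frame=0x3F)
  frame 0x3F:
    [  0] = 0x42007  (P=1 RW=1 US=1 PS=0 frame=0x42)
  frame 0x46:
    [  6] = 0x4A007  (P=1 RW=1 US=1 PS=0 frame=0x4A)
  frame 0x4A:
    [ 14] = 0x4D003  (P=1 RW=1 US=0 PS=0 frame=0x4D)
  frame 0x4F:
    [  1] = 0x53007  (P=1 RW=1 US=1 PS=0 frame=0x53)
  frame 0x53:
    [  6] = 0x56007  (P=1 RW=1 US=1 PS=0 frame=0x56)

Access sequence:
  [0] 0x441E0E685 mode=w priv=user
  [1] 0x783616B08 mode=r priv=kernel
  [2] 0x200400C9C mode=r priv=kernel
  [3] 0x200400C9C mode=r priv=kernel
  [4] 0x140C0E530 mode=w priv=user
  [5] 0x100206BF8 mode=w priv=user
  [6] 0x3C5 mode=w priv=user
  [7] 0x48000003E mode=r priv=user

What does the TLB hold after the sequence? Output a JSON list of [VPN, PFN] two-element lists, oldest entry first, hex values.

Trace:
#0 VA=0x441E0E685 (w,user):
  L0 @0x2B[17] → 0x2C007  P=1,RW=1,US=1,PS=0
  L1 @0x2C[15] → 0x2D007  P=1,RW=1,US=1,PS=0
  L2 @0x2D[14] → 0x31007  P=1,RW=1,US=1,PS=0
  → PA=0x31685  (3 entries read)
#1 VA=0x783616B08 (r,kernel):
  L0 @0x2B[30] → 0x34007  P=1,RW=1,US=1,PS=0
  L1 @0x34[27] → 0x35007  P=1,RW=1,US=1,PS=0
  L2 @0x35[22] → 0x39007  P=1,RW=1,US=1,PS=0
  → PA=0x39B08  (3 entries read)
#2 VA=0x200400C9C (r,kernel):
  L0 @0x2B[8] → 0x3B007  P=1,RW=1,US=1,PS=0
  L1 @0x3B[2] → 0x3F007  P=1,RW=1,US=1,PS=0
  L2 @0x3F[0] → 0x42007  P=1,RW=1,US=1,PS=0
  → PA=0x42C9C  (3 entries read)
#3 VA=0x200400C9C (r,kernel):
  TLB hit vpn=0x200400 → PA=0x42C9C
#4 VA=0x140C0E530 (w,user):
  L0 @0x2B[5] → 0x46007  P=1,RW=1,US=1,PS=0
  L1 @0x46[6] → 0x4A007  P=1,RW=1,US=1,PS=0
  L2 @0x4A[14] → 0x4D003  P=1,RW=1,US=0,PS=0
  → PROTECTION_VIOLATION  (3 entries read)
#5 VA=0x100206BF8 (w,user):
  L0 @0x2B[4] → 0x4F007  P=1,RW=1,US=1,PS=0
  L1 @0x4F[1] → 0x53007  P=1,RW=1,US=1,PS=0
  L2 @0x53[6] → 0x56007  P=1,RW=1,US=1,PS=0
  → PA=0x56BF8  (3 entries read)
#6 VA=0x3C5 (w,user):
  L0 @0x2B[0] → 0x2006  P=0,RW=1,US=1,PS=0
  → PAGE_NOT_PRESENT  (1 entries read)
#7 VA=0x48000003E (r,user):
  L0 @0x2B[18] → 0x48006  P=0,RW=1,US=1,PS=0
  → PAGE_NOT_PRESENT  (1 entries read)

TLB: [["0x441E0E", "0x31"], ["0x783616", "0x39"], ["0x200400", "0x42"], ["0x100206", "0x56"]]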